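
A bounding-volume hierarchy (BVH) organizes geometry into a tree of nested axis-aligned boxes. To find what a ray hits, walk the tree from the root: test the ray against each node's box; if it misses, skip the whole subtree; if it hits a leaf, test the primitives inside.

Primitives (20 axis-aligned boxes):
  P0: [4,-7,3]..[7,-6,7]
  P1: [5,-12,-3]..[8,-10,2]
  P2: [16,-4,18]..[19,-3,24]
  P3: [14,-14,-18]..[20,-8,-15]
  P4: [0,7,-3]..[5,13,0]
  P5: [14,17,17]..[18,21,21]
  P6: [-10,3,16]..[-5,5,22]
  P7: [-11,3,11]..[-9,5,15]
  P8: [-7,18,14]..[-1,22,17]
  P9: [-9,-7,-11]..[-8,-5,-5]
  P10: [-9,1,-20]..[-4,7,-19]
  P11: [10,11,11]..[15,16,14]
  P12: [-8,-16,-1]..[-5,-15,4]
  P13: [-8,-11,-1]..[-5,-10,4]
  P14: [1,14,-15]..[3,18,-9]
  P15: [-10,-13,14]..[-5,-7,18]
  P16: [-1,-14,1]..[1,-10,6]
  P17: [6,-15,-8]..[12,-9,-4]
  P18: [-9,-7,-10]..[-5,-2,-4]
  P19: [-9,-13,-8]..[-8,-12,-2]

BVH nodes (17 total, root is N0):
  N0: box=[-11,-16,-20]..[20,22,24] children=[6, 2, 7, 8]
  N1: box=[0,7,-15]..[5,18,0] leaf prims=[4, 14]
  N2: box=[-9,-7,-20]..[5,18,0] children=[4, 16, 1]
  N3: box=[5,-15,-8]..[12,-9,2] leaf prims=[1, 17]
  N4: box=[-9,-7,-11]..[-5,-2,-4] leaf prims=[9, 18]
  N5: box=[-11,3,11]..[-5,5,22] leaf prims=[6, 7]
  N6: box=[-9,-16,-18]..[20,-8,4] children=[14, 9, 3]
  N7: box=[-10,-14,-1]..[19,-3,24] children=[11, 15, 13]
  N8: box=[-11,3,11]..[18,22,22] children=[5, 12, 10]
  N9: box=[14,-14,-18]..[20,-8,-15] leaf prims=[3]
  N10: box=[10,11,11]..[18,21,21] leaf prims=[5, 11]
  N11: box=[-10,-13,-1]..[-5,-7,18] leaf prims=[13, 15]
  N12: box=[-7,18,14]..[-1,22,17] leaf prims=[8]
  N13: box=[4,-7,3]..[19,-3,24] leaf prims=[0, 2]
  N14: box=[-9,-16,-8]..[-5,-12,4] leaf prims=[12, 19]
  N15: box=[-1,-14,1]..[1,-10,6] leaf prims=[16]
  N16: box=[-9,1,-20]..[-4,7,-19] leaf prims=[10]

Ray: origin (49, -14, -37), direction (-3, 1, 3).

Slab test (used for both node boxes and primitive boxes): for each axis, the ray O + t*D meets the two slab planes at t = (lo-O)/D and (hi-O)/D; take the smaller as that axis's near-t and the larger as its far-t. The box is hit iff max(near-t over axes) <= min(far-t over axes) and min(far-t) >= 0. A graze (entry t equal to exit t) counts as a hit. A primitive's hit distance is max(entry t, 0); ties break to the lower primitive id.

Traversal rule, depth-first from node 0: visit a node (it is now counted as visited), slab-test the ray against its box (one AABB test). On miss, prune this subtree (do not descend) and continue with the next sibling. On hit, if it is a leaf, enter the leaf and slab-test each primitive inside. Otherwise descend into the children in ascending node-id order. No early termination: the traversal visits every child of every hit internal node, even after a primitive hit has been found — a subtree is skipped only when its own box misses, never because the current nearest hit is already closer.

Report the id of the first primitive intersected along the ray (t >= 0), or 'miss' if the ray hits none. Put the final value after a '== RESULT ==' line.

Walk:
N0 x:[29/3,20] y:[-2,36] z:[17/3,61/3] -> hit [29/3,20], descend [2, 6, 7, 8]
  N2 x:[44/3,58/3] y:[7,32] z:[17/3,37/3] -> miss, prune
  N6 x:[29/3,58/3] y:[-2,6] z:[19/3,41/3] -> miss, prune
  N7 x:[10,59/3] y:[0,11] z:[12,61/3] -> miss, prune
  N8 x:[31/3,20] y:[17,36] z:[16,59/3] -> hit [17,59/3], descend [5, 10, 12]
    N5 x:[18,20] y:[17,19] z:[16,59/3] -> hit [18,19] leaf, test {P6@t=18, P7(miss)}
    N10 x:[31/3,13] y:[25,35] z:[16,58/3] -> miss, prune
    N12 x:[50/3,56/3] y:[32,36] z:[17,18] -> miss, prune

8 AABB tests over nodes [0, 2, 6, 7, 8, 5, 10, 12]; 1 leaf entered; closest P6.

== RESULT ==
6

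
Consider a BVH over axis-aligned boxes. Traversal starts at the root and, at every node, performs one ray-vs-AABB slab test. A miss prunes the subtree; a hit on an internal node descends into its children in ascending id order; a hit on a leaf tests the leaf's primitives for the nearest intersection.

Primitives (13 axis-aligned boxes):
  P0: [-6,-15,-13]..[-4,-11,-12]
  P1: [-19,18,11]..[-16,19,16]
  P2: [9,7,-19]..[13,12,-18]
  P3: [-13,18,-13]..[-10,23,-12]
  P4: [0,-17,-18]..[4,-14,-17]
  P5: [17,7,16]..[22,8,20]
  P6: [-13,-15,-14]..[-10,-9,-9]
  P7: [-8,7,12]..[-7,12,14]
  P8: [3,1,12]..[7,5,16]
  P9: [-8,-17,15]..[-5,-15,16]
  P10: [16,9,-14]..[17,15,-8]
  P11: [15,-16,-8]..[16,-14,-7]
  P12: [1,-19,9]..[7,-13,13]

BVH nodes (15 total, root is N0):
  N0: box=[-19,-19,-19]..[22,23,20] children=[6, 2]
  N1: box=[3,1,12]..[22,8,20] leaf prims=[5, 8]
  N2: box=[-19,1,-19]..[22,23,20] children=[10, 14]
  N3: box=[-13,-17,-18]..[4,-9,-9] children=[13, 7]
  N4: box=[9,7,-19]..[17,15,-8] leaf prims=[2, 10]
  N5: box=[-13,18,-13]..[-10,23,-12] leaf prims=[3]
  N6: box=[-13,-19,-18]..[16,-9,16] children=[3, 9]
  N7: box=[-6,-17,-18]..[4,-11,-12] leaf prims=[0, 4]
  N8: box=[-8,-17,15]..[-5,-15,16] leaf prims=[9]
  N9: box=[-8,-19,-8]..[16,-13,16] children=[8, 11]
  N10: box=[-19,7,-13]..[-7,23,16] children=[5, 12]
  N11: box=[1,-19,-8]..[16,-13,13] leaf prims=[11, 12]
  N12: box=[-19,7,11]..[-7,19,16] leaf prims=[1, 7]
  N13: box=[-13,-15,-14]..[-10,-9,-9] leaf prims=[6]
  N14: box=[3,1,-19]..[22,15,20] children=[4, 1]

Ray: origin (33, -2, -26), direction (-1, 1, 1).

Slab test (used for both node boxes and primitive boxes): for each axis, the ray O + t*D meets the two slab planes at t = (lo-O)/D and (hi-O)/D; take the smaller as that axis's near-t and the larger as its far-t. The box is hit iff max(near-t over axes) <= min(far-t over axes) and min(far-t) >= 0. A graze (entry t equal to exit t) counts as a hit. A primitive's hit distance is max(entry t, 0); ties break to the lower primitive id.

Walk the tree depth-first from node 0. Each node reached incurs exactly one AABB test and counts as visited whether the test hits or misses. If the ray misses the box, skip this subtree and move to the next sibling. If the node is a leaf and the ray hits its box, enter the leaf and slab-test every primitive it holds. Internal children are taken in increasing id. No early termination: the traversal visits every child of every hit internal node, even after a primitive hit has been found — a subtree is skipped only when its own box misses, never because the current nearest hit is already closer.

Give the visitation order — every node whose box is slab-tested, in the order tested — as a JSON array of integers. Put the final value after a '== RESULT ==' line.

Trace the traversal:
N0 x:[11,52] y:[-17,25] z:[7,46] -> hit [11,25], descend [2, 6]
  N2 x:[11,52] y:[3,25] z:[7,46] -> hit [11,25], descend [10, 14]
    N10 x:[40,52] y:[9,25] z:[13,42] -> miss, prune
    N14 x:[11,30] y:[3,17] z:[7,46] -> hit [11,17], descend [1, 4]
      N1 x:[11,30] y:[3,10] z:[38,46] -> miss, prune
      N4 x:[16,24] y:[9,17] z:[7,18] -> hit [16,17] leaf, test {P2(miss), P10@t=16}
  N6 x:[17,46] y:[-17,-7] z:[8,42] -> miss, prune

Visited [0, 2, 10, 14, 1, 4, 6]. Tests: 7 box, 1 leaf. Nearest: P10.

== RESULT ==
[0, 2, 10, 14, 1, 4, 6]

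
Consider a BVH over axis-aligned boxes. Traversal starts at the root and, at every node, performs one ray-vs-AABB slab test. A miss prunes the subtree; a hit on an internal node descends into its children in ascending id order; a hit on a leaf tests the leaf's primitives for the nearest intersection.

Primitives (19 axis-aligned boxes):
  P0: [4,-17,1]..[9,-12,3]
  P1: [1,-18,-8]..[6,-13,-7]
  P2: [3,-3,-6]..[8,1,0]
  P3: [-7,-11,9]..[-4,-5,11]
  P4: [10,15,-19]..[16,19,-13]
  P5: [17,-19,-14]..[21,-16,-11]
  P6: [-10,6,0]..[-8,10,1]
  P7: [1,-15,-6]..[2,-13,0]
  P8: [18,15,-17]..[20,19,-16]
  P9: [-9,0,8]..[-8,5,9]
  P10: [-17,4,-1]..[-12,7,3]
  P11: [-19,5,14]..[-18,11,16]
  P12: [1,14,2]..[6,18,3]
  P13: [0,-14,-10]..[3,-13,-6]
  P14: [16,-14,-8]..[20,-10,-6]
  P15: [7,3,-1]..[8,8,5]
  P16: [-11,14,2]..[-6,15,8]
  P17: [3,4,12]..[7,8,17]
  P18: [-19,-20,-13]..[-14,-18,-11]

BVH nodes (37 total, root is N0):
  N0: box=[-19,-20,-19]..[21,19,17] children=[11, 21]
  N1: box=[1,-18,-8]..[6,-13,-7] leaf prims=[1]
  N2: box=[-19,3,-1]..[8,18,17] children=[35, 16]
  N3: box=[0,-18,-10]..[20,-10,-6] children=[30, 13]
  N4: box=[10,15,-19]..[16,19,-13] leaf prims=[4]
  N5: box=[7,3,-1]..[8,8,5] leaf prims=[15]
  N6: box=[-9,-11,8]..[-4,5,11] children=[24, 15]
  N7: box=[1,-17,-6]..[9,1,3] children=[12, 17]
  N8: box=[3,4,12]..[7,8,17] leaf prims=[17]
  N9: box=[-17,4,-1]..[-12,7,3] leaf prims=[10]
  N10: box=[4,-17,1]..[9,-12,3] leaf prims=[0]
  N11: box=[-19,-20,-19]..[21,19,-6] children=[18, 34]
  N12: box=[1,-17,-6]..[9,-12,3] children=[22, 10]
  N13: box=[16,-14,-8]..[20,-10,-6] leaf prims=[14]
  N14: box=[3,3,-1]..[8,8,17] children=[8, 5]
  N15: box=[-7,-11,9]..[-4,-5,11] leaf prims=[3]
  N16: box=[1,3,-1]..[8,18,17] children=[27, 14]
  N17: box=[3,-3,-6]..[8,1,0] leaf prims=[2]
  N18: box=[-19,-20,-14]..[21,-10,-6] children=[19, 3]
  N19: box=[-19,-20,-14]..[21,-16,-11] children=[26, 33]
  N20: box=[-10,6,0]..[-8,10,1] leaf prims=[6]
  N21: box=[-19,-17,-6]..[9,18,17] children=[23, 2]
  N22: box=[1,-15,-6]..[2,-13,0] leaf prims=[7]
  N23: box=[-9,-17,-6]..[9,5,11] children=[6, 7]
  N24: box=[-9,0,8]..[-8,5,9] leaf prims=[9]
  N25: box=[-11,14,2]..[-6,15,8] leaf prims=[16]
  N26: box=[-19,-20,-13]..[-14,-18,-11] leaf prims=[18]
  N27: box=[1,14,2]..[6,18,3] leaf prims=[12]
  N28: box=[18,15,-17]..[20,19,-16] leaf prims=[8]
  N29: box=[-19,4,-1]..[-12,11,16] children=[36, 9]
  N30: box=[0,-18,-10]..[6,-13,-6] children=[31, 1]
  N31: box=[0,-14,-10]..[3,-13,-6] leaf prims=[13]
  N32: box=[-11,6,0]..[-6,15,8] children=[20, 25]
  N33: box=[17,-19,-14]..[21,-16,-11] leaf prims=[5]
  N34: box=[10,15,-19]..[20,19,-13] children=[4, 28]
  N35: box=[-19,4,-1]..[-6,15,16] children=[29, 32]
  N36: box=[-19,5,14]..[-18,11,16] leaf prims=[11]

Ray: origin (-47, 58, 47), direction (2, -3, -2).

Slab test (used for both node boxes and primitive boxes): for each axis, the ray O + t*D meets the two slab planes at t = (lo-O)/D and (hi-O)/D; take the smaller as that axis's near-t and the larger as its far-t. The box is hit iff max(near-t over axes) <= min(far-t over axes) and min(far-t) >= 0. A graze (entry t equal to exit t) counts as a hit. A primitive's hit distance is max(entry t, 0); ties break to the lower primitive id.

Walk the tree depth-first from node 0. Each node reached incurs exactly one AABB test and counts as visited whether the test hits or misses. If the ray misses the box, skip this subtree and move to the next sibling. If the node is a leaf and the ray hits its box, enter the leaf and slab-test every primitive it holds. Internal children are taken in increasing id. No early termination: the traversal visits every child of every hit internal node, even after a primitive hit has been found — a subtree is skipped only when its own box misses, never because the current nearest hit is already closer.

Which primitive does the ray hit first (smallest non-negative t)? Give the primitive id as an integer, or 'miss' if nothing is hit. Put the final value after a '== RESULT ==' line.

Walk:
N0 x:[14,34] y:[13,26] z:[15,33] -> hit [15,26], descend [11, 21]
  N11 x:[14,34] y:[13,26] z:[53/2,33] -> miss, prune
  N21 x:[14,28] y:[40/3,25] z:[15,53/2] -> hit [15,25], descend [2, 23]
    N2 x:[14,55/2] y:[40/3,55/3] z:[15,24] -> hit [15,55/3], descend [16, 35]
      N16 x:[24,55/2] y:[40/3,55/3] z:[15,24] -> miss, prune
      N35 x:[14,41/2] y:[43/3,18] z:[31/2,24] -> hit [31/2,18], descend [29, 32]
        N29 x:[14,35/2] y:[47/3,18] z:[31/2,24] -> hit [47/3,35/2], descend [9, 36]
          N9 x:[15,35/2] y:[17,18] z:[22,24] -> miss, prune
          N36 x:[14,29/2] y:[47/3,53/3] z:[31/2,33/2] -> miss, prune
        N32 x:[18,41/2] y:[43/3,52/3] z:[39/2,47/2] -> miss, prune
    N23 x:[19,28] y:[53/3,25] z:[18,53/2] -> hit [19,25], descend [6, 7]
      N6 x:[19,43/2] y:[53/3,23] z:[18,39/2] -> hit [19,39/2], descend [15, 24]
        N15 x:[20,43/2] y:[21,23] z:[18,19] -> miss, prune
        N24 x:[19,39/2] y:[53/3,58/3] z:[19,39/2] -> hit [19,58/3] leaf, test {P9@t=19}
      N7 x:[24,28] y:[19,25] z:[22,53/2] -> hit [24,25], descend [12, 17]
        N12 x:[24,28] y:[70/3,25] z:[22,53/2] -> hit [24,25], descend [10, 22]
          N10 x:[51/2,28] y:[70/3,25] z:[22,23] -> miss, prune
          N22 x:[24,49/2] y:[71/3,73/3] z:[47/2,53/2] -> hit [24,73/3] leaf, test {P7@t=24}
        N17 x:[25,55/2] y:[19,61/3] z:[47/2,53/2] -> miss, prune

19 AABB tests over nodes [0, 11, 21, 2, 16, 35, 29, 9, 36, 32, 23, 6, 15, 24, 7, 12, 10, 22, 17]; 2 leaves entered; closest P9.

== RESULT ==
9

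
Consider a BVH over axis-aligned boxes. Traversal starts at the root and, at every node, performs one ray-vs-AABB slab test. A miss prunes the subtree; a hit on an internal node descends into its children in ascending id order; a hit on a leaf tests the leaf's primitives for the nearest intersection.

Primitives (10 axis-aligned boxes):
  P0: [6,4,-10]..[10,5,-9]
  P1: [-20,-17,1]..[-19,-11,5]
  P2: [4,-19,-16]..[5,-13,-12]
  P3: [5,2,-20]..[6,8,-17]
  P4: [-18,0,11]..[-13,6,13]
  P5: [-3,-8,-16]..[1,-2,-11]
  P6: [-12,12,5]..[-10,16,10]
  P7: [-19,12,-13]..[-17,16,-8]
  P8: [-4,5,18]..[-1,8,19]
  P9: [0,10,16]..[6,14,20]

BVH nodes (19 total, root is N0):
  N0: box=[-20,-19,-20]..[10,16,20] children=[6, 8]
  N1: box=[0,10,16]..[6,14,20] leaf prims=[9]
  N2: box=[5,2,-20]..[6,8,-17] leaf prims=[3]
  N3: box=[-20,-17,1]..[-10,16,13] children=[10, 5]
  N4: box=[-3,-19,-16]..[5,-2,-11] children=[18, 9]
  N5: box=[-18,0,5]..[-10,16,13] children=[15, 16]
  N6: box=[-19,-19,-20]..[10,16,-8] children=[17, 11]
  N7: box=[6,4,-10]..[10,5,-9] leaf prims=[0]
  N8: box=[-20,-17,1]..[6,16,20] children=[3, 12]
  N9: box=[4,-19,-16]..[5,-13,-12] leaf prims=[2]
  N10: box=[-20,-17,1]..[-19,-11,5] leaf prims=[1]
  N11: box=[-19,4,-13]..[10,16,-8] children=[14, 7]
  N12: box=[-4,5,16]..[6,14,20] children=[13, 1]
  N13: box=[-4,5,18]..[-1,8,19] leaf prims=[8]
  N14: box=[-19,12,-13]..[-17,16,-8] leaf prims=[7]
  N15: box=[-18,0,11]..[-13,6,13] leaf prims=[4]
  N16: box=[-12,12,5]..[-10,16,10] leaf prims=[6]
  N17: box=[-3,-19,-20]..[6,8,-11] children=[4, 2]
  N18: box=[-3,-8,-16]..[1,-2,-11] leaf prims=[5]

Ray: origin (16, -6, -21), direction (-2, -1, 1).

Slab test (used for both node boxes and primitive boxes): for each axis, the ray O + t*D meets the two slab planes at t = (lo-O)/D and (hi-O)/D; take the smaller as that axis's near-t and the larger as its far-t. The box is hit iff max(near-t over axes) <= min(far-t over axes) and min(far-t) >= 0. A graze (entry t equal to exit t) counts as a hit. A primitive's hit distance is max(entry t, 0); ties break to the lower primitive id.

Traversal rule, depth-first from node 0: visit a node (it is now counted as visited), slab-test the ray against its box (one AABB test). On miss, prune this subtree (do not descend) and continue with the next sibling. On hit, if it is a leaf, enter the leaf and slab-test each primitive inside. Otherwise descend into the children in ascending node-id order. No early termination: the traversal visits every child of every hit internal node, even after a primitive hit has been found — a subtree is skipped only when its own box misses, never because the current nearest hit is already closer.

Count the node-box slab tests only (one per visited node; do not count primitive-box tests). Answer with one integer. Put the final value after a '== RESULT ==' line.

Walk:
N0 x:[3,18] y:[-22,13] z:[1,41] -> hit [3,13], descend [6, 8]
  N6 x:[3,35/2] y:[-22,13] z:[1,13] -> hit [3,13], descend [11, 17]
    N11 x:[3,35/2] y:[-22,-10] z:[8,13] -> miss, prune
    N17 x:[5,19/2] y:[-14,13] z:[1,10] -> hit [5,19/2], descend [2, 4]
      N2 x:[5,11/2] y:[-14,-8] z:[1,4] -> miss, prune
      N4 x:[11/2,19/2] y:[-4,13] z:[5,10] -> hit [11/2,19/2], descend [9, 18]
        N9 x:[11/2,6] y:[7,13] z:[5,9] -> miss, prune
        N18 x:[15/2,19/2] y:[-4,2] z:[5,10] -> miss, prune
  N8 x:[5,18] y:[-22,11] z:[22,41] -> miss, prune

order=[0, 6, 11, 17, 2, 4, 9, 18, 8]  |boxes|=9  |leaves|=0  hit=miss

== RESULT ==
9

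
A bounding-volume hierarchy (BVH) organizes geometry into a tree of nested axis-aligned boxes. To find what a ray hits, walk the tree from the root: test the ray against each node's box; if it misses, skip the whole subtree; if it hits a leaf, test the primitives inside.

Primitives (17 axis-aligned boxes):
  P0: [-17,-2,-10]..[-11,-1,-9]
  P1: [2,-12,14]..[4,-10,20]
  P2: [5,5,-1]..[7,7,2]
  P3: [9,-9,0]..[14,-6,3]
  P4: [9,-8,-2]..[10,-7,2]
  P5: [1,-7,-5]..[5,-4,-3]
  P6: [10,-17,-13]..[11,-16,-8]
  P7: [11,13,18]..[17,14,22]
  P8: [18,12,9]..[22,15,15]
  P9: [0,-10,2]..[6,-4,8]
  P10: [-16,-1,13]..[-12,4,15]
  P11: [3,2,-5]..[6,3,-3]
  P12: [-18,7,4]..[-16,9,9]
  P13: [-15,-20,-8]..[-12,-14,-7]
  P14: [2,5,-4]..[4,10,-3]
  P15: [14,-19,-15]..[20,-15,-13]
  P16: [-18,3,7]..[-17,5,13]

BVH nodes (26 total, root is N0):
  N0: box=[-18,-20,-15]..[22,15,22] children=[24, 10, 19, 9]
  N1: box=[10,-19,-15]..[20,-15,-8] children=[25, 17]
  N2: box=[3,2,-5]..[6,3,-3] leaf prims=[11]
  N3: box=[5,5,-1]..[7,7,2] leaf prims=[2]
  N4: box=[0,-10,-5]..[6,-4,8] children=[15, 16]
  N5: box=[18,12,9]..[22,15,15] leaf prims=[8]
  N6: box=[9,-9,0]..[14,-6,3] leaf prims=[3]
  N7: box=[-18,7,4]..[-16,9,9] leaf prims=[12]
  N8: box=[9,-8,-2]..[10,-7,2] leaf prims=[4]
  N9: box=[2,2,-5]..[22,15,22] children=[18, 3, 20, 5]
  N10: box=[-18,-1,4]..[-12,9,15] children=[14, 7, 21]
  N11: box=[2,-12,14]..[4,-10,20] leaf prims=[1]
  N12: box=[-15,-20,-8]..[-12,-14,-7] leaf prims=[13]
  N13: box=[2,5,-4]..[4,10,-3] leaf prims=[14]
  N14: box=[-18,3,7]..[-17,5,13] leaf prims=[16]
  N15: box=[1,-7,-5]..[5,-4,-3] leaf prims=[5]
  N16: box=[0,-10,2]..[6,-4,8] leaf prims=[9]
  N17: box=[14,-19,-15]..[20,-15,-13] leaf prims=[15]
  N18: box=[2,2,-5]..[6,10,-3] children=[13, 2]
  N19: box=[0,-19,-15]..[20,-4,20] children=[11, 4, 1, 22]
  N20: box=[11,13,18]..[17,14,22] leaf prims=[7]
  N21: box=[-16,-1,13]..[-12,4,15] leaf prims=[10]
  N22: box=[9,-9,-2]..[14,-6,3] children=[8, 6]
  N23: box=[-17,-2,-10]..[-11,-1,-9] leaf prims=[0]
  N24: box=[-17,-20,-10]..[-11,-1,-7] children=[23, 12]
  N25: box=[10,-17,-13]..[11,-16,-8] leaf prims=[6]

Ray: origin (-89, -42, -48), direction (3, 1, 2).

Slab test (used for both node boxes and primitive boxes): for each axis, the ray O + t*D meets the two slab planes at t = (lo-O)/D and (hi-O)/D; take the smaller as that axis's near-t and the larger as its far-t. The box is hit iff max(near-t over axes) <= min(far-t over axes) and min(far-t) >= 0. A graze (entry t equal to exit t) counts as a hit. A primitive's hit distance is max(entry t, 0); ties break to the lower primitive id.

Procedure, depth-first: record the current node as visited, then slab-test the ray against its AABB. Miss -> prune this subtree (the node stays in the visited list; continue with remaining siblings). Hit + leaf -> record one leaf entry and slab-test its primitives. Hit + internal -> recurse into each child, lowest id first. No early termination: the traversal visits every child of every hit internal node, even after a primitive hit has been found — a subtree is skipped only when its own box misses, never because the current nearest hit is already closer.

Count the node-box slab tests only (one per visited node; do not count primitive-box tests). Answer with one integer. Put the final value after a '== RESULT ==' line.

Walk:
N0 x:[71/3,37] y:[22,57] z:[33/2,35] -> hit [71/3,35], descend [9, 10, 19, 24]
  N9 x:[91/3,37] y:[44,57] z:[43/2,35] -> miss, prune
  N10 x:[71/3,77/3] y:[41,51] z:[26,63/2] -> miss, prune
  N19 x:[89/3,109/3] y:[23,38] z:[33/2,34] -> hit [89/3,34], descend [1, 4, 11, 22]
    N1 x:[33,109/3] y:[23,27] z:[33/2,20] -> miss, prune
    N4 x:[89/3,95/3] y:[32,38] z:[43/2,28] -> miss, prune
    N11 x:[91/3,31] y:[30,32] z:[31,34] -> hit [31,31] leaf, test {P1@t=31}
    N22 x:[98/3,103/3] y:[33,36] z:[23,51/2] -> miss, prune
  N24 x:[24,26] y:[22,41] z:[19,41/2] -> miss, prune

9 AABB tests over nodes [0, 9, 10, 19, 1, 4, 11, 22, 24]; 1 leaf entered; closest P1.

== RESULT ==
9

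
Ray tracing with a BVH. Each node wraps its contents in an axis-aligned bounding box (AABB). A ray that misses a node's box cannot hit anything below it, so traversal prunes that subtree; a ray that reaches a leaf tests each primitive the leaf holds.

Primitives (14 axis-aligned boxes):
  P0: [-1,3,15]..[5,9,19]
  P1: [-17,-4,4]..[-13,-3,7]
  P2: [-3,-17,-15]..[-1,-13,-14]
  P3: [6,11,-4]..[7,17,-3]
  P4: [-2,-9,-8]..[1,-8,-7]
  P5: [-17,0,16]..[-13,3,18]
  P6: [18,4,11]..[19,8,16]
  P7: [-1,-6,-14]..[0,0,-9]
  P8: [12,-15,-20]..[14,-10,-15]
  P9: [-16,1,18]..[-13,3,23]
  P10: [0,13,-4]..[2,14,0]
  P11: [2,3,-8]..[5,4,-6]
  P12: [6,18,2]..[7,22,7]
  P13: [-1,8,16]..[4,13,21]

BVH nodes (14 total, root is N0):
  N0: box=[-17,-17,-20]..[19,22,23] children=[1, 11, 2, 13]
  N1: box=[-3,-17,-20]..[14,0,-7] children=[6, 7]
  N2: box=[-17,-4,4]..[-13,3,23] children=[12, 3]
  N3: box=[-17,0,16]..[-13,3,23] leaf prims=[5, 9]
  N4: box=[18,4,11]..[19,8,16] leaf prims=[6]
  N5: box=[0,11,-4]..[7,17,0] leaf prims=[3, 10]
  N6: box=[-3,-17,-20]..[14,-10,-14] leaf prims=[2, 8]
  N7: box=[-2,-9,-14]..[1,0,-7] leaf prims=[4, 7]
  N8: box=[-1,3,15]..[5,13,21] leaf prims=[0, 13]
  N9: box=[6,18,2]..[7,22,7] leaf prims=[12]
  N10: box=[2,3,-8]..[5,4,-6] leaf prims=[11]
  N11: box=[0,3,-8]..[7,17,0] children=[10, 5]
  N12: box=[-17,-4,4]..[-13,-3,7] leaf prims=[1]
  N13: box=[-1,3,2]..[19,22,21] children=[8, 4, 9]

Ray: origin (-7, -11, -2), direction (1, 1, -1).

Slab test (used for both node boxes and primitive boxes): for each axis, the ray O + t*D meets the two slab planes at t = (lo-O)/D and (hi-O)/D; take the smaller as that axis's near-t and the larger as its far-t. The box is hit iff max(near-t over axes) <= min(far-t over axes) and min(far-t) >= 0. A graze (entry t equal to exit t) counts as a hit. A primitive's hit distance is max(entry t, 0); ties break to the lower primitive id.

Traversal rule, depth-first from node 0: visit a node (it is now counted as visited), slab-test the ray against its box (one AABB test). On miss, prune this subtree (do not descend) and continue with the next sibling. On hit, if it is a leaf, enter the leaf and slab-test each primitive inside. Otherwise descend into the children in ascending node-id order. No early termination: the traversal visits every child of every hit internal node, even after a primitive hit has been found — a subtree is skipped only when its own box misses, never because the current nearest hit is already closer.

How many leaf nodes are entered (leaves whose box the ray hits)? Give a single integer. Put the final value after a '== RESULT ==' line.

Walk:
N0 x:[-10,26] y:[-6,33] z:[-25,18] -> hit [-6,18], descend [1, 2, 11, 13]
  N1 x:[4,21] y:[-6,11] z:[5,18] -> hit [5,11], descend [6, 7]
    N6 x:[4,21] y:[-6,1] z:[12,18] -> miss, prune
    N7 x:[5,8] y:[2,11] z:[5,12] -> hit [5,8] leaf, test {P4(miss), P7@t=7}
  N2 x:[-10,-6] y:[7,14] z:[-25,-6] -> miss, prune
  N11 x:[7,14] y:[14,28] z:[-2,6] -> miss, prune
  N13 x:[6,26] y:[14,33] z:[-23,-4] -> miss, prune

Summary -> nodes [0, 1, 6, 7, 2, 11, 13]; box-tests=7; leaf-entries=1; first=P7

== RESULT ==
1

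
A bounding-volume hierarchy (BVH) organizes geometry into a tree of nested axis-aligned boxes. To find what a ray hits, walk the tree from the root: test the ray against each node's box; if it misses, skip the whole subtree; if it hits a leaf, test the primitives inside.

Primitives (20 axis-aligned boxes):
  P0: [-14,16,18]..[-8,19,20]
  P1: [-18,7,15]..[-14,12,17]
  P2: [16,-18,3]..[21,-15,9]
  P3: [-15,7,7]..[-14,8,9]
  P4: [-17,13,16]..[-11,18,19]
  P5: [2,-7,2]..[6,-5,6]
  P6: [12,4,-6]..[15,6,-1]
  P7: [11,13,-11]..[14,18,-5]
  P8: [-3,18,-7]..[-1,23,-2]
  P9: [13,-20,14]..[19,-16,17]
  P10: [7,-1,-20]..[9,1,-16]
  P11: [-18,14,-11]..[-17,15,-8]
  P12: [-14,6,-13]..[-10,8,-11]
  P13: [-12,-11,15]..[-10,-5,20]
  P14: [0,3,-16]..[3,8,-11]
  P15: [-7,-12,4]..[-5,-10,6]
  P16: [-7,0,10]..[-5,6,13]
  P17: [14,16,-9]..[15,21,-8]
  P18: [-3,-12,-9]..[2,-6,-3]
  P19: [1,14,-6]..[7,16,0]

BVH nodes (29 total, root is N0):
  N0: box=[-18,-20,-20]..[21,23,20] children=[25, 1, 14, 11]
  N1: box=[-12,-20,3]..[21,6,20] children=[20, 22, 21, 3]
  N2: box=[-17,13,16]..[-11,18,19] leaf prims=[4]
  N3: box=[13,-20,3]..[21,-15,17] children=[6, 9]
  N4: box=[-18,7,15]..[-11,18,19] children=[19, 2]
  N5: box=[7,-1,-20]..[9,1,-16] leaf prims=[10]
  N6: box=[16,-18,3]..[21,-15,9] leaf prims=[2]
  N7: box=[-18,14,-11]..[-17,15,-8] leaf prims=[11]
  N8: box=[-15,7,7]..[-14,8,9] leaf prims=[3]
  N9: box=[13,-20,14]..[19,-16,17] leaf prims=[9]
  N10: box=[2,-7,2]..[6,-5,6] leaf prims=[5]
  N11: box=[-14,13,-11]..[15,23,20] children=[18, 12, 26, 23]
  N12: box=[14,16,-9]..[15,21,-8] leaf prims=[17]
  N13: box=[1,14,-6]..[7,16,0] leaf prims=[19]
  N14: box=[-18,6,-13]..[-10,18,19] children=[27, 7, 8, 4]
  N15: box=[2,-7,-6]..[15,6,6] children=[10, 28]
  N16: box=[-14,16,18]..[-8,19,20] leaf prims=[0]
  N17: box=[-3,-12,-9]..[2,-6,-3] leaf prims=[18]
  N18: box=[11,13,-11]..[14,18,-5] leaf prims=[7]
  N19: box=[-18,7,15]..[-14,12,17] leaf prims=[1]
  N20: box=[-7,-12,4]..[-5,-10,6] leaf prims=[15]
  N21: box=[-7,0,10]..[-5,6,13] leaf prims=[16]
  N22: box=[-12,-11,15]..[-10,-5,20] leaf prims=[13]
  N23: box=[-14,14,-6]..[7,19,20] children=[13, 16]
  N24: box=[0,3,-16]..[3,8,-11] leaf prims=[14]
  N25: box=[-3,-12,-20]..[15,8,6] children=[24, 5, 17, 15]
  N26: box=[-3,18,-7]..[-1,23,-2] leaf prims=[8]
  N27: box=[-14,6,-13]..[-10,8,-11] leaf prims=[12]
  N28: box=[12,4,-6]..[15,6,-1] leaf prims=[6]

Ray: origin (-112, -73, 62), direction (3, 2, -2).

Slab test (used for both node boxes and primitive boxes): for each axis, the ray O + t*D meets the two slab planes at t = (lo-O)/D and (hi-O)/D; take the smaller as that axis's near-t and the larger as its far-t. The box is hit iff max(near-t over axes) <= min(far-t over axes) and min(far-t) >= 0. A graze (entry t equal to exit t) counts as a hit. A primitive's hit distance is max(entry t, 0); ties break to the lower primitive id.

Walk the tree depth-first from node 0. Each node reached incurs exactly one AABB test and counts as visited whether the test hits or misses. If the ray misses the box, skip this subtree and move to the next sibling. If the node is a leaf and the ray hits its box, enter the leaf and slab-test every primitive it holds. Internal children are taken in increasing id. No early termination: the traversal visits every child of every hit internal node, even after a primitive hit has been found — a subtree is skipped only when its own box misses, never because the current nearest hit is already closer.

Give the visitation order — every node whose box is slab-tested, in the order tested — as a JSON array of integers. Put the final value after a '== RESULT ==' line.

Traverse from the root:
N0 x:[94/3,133/3] y:[53/2,48] z:[21,41] -> hit [94/3,41], descend [1, 11, 14, 25]
  N1 x:[100/3,133/3] y:[53/2,79/2] z:[21,59/2] -> miss, prune
  N11 x:[98/3,127/3] y:[43,48] z:[21,73/2] -> miss, prune
  N14 x:[94/3,34] y:[79/2,91/2] z:[43/2,75/2] -> miss, prune
  N25 x:[109/3,127/3] y:[61/2,81/2] z:[28,41] -> hit [109/3,81/2], descend [5, 15, 17, 24]
    N5 x:[119/3,121/3] y:[36,37] z:[39,41] -> miss, prune
    N15 x:[38,127/3] y:[33,79/2] z:[28,34] -> miss, prune
    N17 x:[109/3,38] y:[61/2,67/2] z:[65/2,71/2] -> miss, prune
    N24 x:[112/3,115/3] y:[38,81/2] z:[73/2,39] -> hit [38,115/3] leaf, test {P14@t=38}

Visited [0, 1, 11, 14, 25, 5, 15, 17, 24]. Tests: 9 box, 1 leaf. Nearest: P14.

== RESULT ==
[0, 1, 11, 14, 25, 5, 15, 17, 24]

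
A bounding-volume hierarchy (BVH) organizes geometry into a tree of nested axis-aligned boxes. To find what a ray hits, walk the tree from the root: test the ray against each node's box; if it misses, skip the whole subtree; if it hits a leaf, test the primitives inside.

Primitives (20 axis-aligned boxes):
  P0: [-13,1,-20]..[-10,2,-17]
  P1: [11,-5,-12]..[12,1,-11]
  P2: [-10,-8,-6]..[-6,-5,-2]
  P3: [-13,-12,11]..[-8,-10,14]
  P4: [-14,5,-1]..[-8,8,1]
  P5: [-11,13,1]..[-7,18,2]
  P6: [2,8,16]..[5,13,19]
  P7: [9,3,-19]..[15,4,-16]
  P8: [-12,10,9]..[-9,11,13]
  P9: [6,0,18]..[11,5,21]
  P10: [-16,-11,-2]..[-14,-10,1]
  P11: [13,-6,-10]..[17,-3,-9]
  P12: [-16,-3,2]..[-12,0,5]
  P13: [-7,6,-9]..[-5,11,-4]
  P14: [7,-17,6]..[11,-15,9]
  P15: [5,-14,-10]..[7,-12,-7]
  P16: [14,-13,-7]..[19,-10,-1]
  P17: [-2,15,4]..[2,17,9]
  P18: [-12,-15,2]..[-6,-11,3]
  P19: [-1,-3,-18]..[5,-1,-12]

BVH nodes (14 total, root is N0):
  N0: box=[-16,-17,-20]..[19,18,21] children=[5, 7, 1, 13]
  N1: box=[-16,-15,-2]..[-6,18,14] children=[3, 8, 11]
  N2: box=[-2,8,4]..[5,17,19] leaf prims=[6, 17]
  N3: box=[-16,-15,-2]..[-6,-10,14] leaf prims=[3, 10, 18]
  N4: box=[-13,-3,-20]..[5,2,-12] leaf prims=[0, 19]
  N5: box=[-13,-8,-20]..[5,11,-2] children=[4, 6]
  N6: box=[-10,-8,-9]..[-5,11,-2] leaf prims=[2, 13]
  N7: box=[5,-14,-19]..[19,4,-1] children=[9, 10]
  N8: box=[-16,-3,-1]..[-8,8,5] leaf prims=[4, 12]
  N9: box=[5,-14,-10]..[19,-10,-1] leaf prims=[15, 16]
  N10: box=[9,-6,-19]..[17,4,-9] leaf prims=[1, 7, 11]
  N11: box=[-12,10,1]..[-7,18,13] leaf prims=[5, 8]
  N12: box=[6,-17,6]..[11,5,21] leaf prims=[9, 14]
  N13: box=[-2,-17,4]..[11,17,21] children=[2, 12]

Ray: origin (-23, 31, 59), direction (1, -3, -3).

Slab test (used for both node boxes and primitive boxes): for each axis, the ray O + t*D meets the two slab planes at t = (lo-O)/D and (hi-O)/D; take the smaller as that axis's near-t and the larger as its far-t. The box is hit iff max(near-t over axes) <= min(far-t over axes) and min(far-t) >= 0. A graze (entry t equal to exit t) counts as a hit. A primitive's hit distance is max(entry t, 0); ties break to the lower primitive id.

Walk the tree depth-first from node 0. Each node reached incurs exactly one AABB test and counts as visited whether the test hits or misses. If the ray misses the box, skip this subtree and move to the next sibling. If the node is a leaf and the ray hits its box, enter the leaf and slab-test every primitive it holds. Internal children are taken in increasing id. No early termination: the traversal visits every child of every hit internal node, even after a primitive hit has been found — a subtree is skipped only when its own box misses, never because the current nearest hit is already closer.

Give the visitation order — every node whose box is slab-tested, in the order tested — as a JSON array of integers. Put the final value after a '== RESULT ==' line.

Walk:
N0 x:[7,42] y:[13/3,16] z:[38/3,79/3] -> hit [38/3,16], descend [1, 5, 7, 13]
  N1 x:[7,17] y:[13/3,46/3] z:[15,61/3] -> hit [15,46/3], descend [3, 8, 11]
    N3 x:[7,17] y:[41/3,46/3] z:[15,61/3] -> hit [15,46/3] leaf, test {P3(miss), P10(miss), P18(miss)}
    N8 x:[7,15] y:[23/3,34/3] z:[18,20] -> miss, prune
    N11 x:[11,16] y:[13/3,7] z:[46/3,58/3] -> miss, prune
  N5 x:[10,28] y:[20/3,13] z:[61/3,79/3] -> miss, prune
  N7 x:[28,42] y:[9,15] z:[20,26] -> miss, prune
  N13 x:[21,34] y:[14/3,16] z:[38/3,55/3] -> miss, prune

order=[0, 1, 3, 8, 11, 5, 7, 13]  |boxes|=8  |leaves|=1  hit=miss

== RESULT ==
[0, 1, 3, 8, 11, 5, 7, 13]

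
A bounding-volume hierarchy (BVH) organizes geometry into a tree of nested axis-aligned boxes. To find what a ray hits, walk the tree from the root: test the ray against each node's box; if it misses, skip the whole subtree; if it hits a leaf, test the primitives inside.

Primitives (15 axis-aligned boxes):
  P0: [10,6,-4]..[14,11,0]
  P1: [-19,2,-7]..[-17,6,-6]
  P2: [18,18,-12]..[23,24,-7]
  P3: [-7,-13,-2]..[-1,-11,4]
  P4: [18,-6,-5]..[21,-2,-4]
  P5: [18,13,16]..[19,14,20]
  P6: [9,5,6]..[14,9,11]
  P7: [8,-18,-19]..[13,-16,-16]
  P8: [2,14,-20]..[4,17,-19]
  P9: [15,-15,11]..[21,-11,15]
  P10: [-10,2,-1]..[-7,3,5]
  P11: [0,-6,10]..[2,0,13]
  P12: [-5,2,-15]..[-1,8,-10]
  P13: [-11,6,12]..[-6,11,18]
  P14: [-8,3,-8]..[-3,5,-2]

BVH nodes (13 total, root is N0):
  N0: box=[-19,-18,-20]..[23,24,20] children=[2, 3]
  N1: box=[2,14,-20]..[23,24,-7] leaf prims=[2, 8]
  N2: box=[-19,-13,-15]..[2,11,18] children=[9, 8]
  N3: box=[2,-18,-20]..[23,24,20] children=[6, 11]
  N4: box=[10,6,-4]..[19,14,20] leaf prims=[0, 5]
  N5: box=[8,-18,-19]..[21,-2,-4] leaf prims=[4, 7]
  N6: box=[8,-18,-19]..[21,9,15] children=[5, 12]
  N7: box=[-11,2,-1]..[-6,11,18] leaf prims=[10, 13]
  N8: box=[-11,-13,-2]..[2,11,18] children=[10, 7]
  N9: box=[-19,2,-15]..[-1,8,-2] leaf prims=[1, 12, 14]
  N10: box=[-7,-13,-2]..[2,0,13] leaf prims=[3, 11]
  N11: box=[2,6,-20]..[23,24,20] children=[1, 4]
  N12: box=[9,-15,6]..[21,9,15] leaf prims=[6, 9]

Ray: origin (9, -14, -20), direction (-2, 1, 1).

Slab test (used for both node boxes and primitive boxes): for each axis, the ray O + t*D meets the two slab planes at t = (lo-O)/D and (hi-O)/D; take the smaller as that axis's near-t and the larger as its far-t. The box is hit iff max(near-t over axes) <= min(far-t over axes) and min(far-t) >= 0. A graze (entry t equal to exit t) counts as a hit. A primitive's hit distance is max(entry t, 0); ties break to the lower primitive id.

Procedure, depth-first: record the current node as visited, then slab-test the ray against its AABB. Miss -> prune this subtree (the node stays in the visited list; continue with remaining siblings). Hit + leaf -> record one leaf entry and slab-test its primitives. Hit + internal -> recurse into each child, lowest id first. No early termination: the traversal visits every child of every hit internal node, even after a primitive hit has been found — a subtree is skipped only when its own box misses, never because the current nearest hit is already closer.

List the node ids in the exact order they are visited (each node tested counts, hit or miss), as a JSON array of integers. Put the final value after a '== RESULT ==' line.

Traverse from the root:
N0 x:[-7,14] y:[-4,38] z:[0,40] -> hit [0,14], descend [2, 3]
  N2 x:[7/2,14] y:[1,25] z:[5,38] -> hit [5,14], descend [8, 9]
    N8 x:[7/2,10] y:[1,25] z:[18,38] -> miss, prune
    N9 x:[5,14] y:[16,22] z:[5,18] -> miss, prune
  N3 x:[-7,7/2] y:[-4,38] z:[0,40] -> hit [0,7/2], descend [6, 11]
    N6 x:[-6,1/2] y:[-4,23] z:[1,35] -> miss, prune
    N11 x:[-7,7/2] y:[20,38] z:[0,40] -> miss, prune

order=[0, 2, 8, 9, 3, 6, 11]  |boxes|=7  |leaves|=0  hit=miss

== RESULT ==
[0, 2, 8, 9, 3, 6, 11]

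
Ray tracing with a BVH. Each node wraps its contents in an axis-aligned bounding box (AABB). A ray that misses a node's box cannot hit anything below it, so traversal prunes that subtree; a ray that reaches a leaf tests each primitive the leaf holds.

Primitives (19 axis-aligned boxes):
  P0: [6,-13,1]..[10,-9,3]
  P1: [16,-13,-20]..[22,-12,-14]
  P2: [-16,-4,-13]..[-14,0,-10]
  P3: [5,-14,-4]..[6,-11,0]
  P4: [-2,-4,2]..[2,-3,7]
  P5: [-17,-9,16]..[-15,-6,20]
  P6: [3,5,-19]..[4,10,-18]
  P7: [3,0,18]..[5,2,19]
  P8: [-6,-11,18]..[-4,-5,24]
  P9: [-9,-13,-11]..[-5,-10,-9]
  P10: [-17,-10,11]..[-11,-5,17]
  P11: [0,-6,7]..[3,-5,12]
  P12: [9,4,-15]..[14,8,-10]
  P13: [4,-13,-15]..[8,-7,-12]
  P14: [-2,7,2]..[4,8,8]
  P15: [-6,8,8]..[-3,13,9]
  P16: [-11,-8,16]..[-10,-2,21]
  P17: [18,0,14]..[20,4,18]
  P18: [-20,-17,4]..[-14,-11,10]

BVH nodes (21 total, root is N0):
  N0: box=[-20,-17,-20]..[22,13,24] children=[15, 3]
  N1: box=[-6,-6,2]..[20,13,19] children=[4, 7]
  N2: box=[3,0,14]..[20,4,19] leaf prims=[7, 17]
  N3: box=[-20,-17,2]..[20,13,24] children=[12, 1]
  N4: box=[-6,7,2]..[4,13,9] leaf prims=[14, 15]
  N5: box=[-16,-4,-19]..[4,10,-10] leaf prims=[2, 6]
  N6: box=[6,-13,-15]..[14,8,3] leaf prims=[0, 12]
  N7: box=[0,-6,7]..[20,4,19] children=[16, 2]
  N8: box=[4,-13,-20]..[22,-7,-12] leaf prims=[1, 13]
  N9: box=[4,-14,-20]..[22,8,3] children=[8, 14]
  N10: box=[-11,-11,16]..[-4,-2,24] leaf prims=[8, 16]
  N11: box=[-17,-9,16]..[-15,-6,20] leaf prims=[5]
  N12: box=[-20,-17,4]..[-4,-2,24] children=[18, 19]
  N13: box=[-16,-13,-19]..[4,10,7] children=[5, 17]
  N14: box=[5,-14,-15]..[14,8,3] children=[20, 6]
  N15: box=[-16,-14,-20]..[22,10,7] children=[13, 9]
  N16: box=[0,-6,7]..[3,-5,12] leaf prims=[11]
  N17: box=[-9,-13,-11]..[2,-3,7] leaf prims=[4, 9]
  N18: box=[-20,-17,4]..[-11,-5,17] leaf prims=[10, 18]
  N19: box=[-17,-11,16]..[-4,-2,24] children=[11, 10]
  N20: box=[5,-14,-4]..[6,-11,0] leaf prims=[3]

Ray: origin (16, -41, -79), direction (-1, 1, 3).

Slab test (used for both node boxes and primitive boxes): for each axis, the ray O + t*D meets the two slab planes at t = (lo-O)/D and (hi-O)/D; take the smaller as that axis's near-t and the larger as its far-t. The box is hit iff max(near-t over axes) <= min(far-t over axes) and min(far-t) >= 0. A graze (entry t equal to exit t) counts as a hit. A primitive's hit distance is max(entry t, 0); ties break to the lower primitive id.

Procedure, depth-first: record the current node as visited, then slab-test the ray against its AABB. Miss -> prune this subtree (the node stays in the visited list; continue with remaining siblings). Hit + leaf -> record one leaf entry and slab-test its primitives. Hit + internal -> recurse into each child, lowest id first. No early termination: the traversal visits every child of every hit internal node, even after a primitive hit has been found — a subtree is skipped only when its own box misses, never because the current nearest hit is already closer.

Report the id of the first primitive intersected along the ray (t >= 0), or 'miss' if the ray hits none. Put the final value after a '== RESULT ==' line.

Walk:
N0 x:[-6,36] y:[24,54] z:[59/3,103/3] -> hit [24,103/3], descend [3, 15]
  N3 x:[-4,36] y:[24,54] z:[27,103/3] -> hit [27,103/3], descend [1, 12]
    N1 x:[-4,22] y:[35,54] z:[27,98/3] -> miss, prune
    N12 x:[20,36] y:[24,39] z:[83/3,103/3] -> hit [83/3,103/3], descend [18, 19]
      N18 x:[27,36] y:[24,36] z:[83/3,32] -> hit [83/3,32] leaf, test {P10@t=31, P18(miss)}
      N19 x:[20,33] y:[30,39] z:[95/3,103/3] -> hit [95/3,33], descend [10, 11]
        N10 x:[20,27] y:[30,39] z:[95/3,103/3] -> miss, prune
        N11 x:[31,33] y:[32,35] z:[95/3,33] -> hit [32,33] leaf, test {P5@t=32}
  N15 x:[-6,32] y:[27,51] z:[59/3,86/3] -> hit [27,86/3], descend [9, 13]
    N9 x:[-6,12] y:[27,49] z:[59/3,82/3] -> miss, prune
    N13 x:[12,32] y:[28,51] z:[20,86/3] -> hit [28,86/3], descend [5, 17]
      N5 x:[12,32] y:[37,51] z:[20,23] -> miss, prune
      N17 x:[14,25] y:[28,38] z:[68/3,86/3] -> miss, prune

Summary -> nodes [0, 3, 1, 12, 18, 19, 10, 11, 15, 9, 13, 5, 17]; box-tests=13; leaf-entries=2; first=P10

== RESULT ==
10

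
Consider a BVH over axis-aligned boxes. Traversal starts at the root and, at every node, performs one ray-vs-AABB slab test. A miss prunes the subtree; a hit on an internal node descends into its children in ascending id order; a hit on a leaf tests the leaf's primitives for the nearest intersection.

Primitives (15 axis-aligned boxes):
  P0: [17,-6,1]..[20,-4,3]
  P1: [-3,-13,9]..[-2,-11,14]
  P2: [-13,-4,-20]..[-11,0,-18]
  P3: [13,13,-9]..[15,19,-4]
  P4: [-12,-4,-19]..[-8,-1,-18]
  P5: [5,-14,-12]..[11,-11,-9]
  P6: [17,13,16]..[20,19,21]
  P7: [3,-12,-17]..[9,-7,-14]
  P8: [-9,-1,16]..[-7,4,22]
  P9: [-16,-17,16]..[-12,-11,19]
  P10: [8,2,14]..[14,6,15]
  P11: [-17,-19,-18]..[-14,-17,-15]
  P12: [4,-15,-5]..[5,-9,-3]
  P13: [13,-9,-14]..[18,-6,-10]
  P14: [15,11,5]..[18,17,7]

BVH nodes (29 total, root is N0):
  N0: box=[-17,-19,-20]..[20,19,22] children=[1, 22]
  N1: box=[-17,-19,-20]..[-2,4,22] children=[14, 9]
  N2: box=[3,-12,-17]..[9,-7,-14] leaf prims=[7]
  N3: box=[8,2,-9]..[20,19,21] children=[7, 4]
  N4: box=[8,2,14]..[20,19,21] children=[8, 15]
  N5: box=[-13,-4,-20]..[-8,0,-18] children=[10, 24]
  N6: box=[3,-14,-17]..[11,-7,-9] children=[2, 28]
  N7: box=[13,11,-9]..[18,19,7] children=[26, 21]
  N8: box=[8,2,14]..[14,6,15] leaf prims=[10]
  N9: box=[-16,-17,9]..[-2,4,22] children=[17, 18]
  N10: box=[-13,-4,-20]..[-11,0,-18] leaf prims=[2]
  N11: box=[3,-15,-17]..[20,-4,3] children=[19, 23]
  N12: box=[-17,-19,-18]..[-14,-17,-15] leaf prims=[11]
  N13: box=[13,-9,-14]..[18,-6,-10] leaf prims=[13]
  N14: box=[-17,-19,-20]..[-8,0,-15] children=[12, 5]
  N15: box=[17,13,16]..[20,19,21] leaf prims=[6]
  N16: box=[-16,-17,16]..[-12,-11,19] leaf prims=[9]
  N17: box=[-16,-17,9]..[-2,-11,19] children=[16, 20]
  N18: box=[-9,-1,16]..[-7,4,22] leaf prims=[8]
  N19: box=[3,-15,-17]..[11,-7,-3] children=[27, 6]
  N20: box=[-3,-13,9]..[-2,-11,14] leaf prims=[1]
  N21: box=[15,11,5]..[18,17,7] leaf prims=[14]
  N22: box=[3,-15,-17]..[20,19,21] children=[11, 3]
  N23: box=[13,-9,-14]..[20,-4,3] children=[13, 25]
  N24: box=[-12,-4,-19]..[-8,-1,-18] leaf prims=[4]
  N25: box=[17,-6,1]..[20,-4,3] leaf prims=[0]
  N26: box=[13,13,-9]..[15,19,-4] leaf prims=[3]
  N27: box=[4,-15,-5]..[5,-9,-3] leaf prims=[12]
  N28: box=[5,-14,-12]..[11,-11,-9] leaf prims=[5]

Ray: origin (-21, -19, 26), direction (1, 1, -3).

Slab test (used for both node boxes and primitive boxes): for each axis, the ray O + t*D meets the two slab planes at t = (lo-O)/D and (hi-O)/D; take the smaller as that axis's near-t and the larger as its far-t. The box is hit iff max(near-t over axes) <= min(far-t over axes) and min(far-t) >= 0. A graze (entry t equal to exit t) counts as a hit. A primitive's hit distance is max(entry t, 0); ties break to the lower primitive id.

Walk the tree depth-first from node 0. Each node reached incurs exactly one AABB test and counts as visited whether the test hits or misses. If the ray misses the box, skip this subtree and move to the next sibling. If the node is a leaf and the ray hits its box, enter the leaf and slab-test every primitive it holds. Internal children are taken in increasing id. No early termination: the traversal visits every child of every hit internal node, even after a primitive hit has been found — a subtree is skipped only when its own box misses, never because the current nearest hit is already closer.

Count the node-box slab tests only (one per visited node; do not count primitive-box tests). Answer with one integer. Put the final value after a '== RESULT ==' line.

Traverse from the root:
N0 x:[4,41] y:[0,38] z:[4/3,46/3] -> hit [4,46/3], descend [1, 22]
  N1 x:[4,19] y:[0,23] z:[4/3,46/3] -> hit [4,46/3], descend [9, 14]
    N9 x:[5,19] y:[2,23] z:[4/3,17/3] -> hit [5,17/3], descend [17, 18]
      N17 x:[5,19] y:[2,8] z:[7/3,17/3] -> hit [5,17/3], descend [16, 20]
        N16 x:[5,9] y:[2,8] z:[7/3,10/3] -> miss, prune
        N20 x:[18,19] y:[6,8] z:[4,17/3] -> miss, prune
      N18 x:[12,14] y:[18,23] z:[4/3,10/3] -> miss, prune
    N14 x:[4,13] y:[0,19] z:[41/3,46/3] -> miss, prune
  N22 x:[24,41] y:[4,38] z:[5/3,43/3] -> miss, prune

order=[0, 1, 9, 17, 16, 20, 18, 14, 22]  |boxes|=9  |leaves|=0  hit=miss

== RESULT ==
9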